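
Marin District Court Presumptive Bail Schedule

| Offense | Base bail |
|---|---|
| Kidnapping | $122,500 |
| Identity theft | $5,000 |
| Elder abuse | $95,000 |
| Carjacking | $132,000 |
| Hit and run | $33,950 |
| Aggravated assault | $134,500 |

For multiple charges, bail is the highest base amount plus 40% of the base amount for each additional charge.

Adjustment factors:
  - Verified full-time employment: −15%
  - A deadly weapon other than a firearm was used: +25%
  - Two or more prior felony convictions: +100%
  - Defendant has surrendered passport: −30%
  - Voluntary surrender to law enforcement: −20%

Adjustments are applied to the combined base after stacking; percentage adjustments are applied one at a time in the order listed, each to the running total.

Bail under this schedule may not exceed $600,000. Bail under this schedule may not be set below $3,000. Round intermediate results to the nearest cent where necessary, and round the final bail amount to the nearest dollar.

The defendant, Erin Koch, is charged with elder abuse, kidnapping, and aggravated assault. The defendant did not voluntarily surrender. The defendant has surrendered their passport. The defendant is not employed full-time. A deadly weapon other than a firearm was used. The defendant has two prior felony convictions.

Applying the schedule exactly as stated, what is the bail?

$387,625

Base amounts from the schedule: elder abuse $95,000; kidnapping $122,500; aggravated assault $134,500.
Stacking rule: highest base plus 40% of each additional charge. Highest is aggravated assault at $134,500. Additional: $95,000 × 40% = $38,000; $122,500 × 40% = $49,000. Combined base = $134,500 + $87,000 = $221,500.
A deadly weapon other than a firearm was used (+25%): $221,500 × 1.25 = $276,875.
Two or more prior felony convictions (+100%): $276,875 × 2 = $553,750.
Defendant has surrendered passport (−30%): $553,750 × 0.7 = $387,625.
$387,625 is within the $600,000 maximum.
$387,625 is at or above the $3,000 minimum.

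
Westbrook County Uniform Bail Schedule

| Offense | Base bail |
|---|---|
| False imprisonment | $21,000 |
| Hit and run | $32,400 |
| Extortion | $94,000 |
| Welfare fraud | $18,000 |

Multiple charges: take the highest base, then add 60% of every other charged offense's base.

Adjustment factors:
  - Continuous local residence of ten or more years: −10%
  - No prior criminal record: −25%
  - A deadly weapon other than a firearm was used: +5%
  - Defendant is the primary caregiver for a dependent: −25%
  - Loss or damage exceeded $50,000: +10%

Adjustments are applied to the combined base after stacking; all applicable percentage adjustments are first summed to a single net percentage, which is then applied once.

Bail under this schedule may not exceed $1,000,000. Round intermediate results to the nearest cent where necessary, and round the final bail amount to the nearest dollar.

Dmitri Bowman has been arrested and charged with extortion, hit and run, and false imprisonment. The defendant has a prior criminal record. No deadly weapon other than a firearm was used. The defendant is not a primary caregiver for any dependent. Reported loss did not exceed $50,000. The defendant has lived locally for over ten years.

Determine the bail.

$113,436

Base amounts from the schedule: extortion $94,000; hit and run $32,400; false imprisonment $21,000.
Stacking rule: highest base plus 60% of each additional charge. Highest is extortion at $94,000. Additional: $32,400 × 60% = $19,440; $21,000 × 60% = $12,600. Combined base = $94,000 + $32,040 = $126,040.
Continuous local residence of ten or more years (−10%): $126,040 × 0.9 = $113,436.
$113,436 is within the $1,000,000 maximum.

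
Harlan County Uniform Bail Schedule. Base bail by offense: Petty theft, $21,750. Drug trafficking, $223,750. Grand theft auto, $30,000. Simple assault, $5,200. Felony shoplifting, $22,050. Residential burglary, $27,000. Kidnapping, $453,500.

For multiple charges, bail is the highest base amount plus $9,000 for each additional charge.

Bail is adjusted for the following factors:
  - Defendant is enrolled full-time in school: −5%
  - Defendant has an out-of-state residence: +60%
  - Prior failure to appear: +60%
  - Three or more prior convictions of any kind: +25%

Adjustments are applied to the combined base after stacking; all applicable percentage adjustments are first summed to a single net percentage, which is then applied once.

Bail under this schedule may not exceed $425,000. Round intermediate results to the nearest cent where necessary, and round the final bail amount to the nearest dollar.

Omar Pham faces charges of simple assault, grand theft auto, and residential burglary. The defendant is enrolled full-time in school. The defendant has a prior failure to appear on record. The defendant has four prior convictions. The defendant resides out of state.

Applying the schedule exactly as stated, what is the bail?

Base amounts from the schedule: simple assault $5,200; grand theft auto $30,000; residential burglary $27,000.
Stacking rule: highest base plus $9,000 per additional charge. Highest is grand theft auto at $30,000; 2 additional charges → +$18,000. Combined base = $48,000.
Net percentage adjustment: −5% +60% +60% +25% = +140%. $48,000 × 2.4 = $115,200.
$115,200 is within the $425,000 maximum.

$115,200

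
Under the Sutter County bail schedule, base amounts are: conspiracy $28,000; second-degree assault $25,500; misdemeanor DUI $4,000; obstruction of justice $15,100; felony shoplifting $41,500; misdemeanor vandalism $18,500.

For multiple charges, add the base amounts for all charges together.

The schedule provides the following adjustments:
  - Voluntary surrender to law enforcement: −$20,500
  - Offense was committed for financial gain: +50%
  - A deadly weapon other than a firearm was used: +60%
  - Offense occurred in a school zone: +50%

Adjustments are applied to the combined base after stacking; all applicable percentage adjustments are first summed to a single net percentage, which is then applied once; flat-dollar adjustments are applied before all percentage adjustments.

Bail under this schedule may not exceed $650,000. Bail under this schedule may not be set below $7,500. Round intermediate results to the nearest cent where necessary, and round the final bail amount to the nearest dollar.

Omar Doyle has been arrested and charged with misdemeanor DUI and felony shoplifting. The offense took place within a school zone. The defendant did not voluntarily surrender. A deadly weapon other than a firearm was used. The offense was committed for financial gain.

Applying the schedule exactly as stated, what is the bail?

Base amounts from the schedule: misdemeanor DUI $4,000; felony shoplifting $41,500.
Stacking rule: sum of all bases. $4,000 + $41,500 = $45,500.
Net percentage adjustment: +50% +60% +50% = +160%. $45,500 × 2.6 = $118,300.
$118,300 is within the $650,000 maximum.
$118,300 is at or above the $7,500 minimum.

$118,300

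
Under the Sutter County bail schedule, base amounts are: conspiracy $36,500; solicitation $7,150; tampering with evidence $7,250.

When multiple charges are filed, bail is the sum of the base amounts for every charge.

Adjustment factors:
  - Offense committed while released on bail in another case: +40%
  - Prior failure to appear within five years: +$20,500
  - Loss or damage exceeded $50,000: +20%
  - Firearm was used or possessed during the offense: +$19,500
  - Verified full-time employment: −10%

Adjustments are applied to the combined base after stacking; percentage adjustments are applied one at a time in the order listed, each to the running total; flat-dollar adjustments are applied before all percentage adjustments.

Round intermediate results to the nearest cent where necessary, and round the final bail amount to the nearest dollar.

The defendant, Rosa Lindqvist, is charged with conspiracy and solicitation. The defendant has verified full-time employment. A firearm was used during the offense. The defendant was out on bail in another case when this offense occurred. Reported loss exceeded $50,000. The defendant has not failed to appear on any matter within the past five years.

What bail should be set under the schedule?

Base amounts from the schedule: conspiracy $36,500; solicitation $7,150.
Stacking rule: sum of all bases. $36,500 + $7,150 = $43,650.
Firearm was used or possessed during the offense (+$19,500 flat): $43,650 + $19,500 = $63,150.
Offense committed while released on bail in another case (+40%): $63,150 × 1.4 = $88,410.
Loss or damage exceeded $50,000 (+20%): $88,410 × 1.2 = $106,092.
Verified full-time employment (−10%): $106,092 × 0.9 = $95,482.80.
Rounded to the nearest dollar: $95,483.

$95,483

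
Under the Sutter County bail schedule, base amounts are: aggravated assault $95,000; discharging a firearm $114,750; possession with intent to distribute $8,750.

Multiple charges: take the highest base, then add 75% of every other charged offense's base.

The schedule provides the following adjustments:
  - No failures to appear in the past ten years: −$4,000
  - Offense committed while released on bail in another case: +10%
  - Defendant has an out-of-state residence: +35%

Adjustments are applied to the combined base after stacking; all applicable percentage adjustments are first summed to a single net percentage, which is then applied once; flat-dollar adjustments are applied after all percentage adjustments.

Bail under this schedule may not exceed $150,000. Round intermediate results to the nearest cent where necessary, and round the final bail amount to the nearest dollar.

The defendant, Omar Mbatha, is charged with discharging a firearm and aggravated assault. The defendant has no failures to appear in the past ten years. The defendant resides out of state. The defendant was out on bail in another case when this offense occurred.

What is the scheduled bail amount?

Base amounts from the schedule: discharging a firearm $114,750; aggravated assault $95,000.
Stacking rule: highest base plus 75% of each additional charge. Highest is discharging a firearm at $114,750. Additional: $95,000 × 75% = $71,250. Combined base = $114,750 + $71,250 = $186,000.
Net percentage adjustment: +10% +35% = +45%. $186,000 × 1.45 = $269,700.
No failures to appear in the past ten years (−$4,000 flat): $269,700 − $4,000 = $265,700.
Result $265,700 exceeds the maximum of $150,000; bail is capped at $150,000.

$150,000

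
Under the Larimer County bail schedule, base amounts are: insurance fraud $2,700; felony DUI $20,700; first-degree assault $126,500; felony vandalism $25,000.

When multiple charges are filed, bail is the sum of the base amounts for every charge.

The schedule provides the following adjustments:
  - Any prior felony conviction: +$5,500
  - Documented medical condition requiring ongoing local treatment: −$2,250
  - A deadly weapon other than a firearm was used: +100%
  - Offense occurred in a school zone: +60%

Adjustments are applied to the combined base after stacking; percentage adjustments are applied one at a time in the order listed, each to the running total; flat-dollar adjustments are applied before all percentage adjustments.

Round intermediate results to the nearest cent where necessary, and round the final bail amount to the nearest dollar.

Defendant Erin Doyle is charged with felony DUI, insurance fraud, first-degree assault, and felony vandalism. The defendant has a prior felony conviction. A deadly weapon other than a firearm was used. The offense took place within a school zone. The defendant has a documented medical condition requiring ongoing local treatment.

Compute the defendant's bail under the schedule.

Base amounts from the schedule: felony DUI $20,700; insurance fraud $2,700; first-degree assault $126,500; felony vandalism $25,000.
Stacking rule: sum of all bases. $20,700 + $2,700 + $126,500 + $25,000 = $174,900.
Any prior felony conviction (+$5,500 flat): $174,900 + $5,500 = $180,400.
Documented medical condition requiring ongoing local treatment (−$2,250 flat): $180,400 − $2,250 = $178,150.
A deadly weapon other than a firearm was used (+100%): $178,150 × 2 = $356,300.
Offense occurred in a school zone (+60%): $356,300 × 1.6 = $570,080.

$570,080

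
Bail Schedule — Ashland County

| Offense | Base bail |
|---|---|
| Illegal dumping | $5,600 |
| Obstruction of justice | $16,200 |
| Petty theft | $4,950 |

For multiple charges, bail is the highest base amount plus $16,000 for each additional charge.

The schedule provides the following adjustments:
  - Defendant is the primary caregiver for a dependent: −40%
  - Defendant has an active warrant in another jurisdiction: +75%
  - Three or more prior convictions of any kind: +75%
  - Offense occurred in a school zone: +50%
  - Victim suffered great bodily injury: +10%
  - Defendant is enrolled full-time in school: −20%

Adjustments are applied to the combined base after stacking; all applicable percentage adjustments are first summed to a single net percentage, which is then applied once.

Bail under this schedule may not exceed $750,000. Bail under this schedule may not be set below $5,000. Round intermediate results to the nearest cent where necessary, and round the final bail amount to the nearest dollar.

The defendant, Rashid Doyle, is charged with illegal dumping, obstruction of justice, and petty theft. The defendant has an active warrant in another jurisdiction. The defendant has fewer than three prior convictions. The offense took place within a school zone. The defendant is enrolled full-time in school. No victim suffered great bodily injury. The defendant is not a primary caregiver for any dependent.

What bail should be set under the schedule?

Base amounts from the schedule: illegal dumping $5,600; obstruction of justice $16,200; petty theft $4,950.
Stacking rule: highest base plus $16,000 per additional charge. Highest is obstruction of justice at $16,200; 2 additional charges → +$32,000. Combined base = $48,200.
Net percentage adjustment: +75% +50% −20% = +105%. $48,200 × 2.05 = $98,810.
$98,810 is within the $750,000 maximum.
$98,810 is at or above the $5,000 minimum.

$98,810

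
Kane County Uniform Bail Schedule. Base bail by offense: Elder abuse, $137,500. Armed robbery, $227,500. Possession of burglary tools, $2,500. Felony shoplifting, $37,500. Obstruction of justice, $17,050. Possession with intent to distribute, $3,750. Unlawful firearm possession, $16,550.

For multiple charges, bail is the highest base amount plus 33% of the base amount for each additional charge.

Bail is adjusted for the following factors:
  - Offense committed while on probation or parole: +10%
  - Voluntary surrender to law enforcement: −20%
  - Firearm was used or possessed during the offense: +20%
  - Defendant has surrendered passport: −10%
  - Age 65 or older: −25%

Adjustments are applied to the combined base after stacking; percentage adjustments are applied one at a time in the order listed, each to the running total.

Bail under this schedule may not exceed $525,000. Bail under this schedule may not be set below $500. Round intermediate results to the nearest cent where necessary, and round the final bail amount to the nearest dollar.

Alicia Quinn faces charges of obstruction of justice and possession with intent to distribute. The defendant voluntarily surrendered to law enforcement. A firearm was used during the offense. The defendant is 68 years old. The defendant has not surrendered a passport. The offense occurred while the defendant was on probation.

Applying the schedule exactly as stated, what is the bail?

Base amounts from the schedule: obstruction of justice $17,050; possession with intent to distribute $3,750.
Stacking rule: highest base plus 33% of each additional charge. Highest is obstruction of justice at $17,050. Additional: $3,750 × 33% = $1,237.50. Combined base = $17,050 + $1,237.50 = $18,287.50.
Offense committed while on probation or parole (+10%): $18,287.50 × 1.1 = $20,116.25.
Voluntary surrender to law enforcement (−20%): $20,116.25 × 0.8 = $16,093.
Firearm was used or possessed during the offense (+20%): $16,093 × 1.2 = $19,311.60.
Age 65 or older (−25%): $19,311.60 × 0.75 = $14,483.70.
$14,483.70 is within the $525,000 maximum.
$14,483.70 is at or above the $500 minimum.
Rounded to the nearest dollar: $14,484.

$14,484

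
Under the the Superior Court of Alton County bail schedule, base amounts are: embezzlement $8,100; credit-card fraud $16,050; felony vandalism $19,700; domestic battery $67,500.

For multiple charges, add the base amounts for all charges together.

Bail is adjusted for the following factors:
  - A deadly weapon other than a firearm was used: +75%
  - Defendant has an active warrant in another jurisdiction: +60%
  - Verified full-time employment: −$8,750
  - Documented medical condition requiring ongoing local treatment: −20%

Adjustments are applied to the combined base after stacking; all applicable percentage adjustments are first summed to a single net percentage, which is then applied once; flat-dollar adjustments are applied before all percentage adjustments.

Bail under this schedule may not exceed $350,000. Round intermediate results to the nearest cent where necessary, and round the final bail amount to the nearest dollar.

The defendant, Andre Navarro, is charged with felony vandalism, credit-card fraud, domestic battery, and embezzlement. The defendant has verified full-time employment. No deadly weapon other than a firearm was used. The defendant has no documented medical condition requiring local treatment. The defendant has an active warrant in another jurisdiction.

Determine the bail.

Base amounts from the schedule: felony vandalism $19,700; credit-card fraud $16,050; domestic battery $67,500; embezzlement $8,100.
Stacking rule: sum of all bases. $19,700 + $16,050 + $67,500 + $8,100 = $111,350.
Verified full-time employment (−$8,750 flat): $111,350 − $8,750 = $102,600.
Defendant has an active warrant in another jurisdiction (+60%): $102,600 × 1.6 = $164,160.
$164,160 is within the $350,000 maximum.

$164,160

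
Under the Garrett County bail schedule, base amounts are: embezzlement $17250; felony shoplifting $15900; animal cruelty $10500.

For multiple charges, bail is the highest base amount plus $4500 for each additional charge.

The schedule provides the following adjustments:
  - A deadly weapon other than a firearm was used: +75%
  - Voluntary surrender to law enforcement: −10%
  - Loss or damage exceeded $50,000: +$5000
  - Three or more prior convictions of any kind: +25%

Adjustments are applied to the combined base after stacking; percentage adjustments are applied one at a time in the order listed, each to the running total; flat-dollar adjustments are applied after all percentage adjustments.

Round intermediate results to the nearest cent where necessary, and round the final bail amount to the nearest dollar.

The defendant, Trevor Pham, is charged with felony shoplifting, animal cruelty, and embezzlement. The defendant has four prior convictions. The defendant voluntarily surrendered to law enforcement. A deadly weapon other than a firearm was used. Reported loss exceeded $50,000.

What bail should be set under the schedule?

$56680

Base amounts from the schedule: felony shoplifting $15900; animal cruelty $10500; embezzlement $17250.
Stacking rule: highest base plus $4500 per additional charge. Highest is embezzlement at $17250; 2 additional charges → +$9000. Combined base = $26250.
A deadly weapon other than a firearm was used (+75%): $26250 × 1.75 = $45937.50.
Voluntary surrender to law enforcement (−10%): $45937.50 × 0.9 = $41343.75.
Three or more prior convictions of any kind (+25%): $41343.75 × 1.25 = $51679.69.
Loss or damage exceeded $50,000 (+$5000 flat): $51679.69 + $5000 = $56679.69.
Rounded to the nearest dollar: $56680.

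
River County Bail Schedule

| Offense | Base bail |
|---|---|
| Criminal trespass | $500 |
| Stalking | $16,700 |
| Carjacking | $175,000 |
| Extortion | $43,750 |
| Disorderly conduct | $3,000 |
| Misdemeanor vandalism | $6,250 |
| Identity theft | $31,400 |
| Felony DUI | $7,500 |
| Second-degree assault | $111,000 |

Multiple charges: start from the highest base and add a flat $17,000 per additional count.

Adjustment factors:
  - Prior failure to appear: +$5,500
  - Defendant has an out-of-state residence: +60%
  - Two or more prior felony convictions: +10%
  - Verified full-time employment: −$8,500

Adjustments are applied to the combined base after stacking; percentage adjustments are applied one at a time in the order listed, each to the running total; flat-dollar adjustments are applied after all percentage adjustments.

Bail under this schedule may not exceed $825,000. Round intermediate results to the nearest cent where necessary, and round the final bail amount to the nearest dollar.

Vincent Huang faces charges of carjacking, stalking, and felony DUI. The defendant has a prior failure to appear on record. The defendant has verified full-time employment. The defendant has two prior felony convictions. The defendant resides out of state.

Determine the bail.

$364,840

Base amounts from the schedule: carjacking $175,000; stalking $16,700; felony DUI $7,500.
Stacking rule: highest base plus $17,000 per additional charge. Highest is carjacking at $175,000; 2 additional charges → +$34,000. Combined base = $209,000.
Defendant has an out-of-state residence (+60%): $209,000 × 1.6 = $334,400.
Two or more prior felony convictions (+10%): $334,400 × 1.1 = $367,840.
Prior failure to appear (+$5,500 flat): $367,840 + $5,500 = $373,340.
Verified full-time employment (−$8,500 flat): $373,340 − $8,500 = $364,840.
$364,840 is within the $825,000 maximum.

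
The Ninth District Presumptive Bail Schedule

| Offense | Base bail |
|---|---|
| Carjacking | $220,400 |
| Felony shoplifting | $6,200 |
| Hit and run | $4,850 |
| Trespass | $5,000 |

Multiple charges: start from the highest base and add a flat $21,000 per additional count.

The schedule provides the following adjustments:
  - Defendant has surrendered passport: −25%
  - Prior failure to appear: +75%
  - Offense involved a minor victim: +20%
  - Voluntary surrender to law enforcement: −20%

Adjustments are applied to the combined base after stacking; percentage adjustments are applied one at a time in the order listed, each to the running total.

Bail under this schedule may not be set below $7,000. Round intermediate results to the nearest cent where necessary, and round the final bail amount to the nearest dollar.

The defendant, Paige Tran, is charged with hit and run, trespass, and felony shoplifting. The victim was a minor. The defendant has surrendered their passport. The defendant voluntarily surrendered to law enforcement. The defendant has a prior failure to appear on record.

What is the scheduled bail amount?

Base amounts from the schedule: hit and run $4,850; trespass $5,000; felony shoplifting $6,200.
Stacking rule: highest base plus $21,000 per additional charge. Highest is felony shoplifting at $6,200; 2 additional charges → +$42,000. Combined base = $48,200.
Defendant has surrendered passport (−25%): $48,200 × 0.75 = $36,150.
Prior failure to appear (+75%): $36,150 × 1.75 = $63,262.50.
Offense involved a minor victim (+20%): $63,262.50 × 1.2 = $75,915.
Voluntary surrender to law enforcement (−20%): $75,915 × 0.8 = $60,732.
$60,732 is at or above the $7,000 minimum.

$60,732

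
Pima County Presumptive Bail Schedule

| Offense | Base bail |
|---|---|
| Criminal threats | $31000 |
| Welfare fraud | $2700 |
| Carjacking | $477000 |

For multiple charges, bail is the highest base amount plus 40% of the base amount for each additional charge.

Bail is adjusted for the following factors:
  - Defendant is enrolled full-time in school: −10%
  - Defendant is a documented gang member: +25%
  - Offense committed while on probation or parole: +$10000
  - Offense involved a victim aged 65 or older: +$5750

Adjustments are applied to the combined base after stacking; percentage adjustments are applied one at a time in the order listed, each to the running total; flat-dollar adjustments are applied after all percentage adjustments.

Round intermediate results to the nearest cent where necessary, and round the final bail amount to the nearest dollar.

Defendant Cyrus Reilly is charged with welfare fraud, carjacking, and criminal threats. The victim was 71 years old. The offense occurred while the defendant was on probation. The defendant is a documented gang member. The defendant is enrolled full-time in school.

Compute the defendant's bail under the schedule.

Base amounts from the schedule: welfare fraud $2700; carjacking $477000; criminal threats $31000.
Stacking rule: highest base plus 40% of each additional charge. Highest is carjacking at $477000. Additional: $2700 × 40% = $1080; $31000 × 40% = $12400. Combined base = $477000 + $13480 = $490480.
Defendant is enrolled full-time in school (−10%): $490480 × 0.9 = $441432.
Defendant is a documented gang member (+25%): $441432 × 1.25 = $551790.
Offense committed while on probation or parole (+$10000 flat): $551790 + $10000 = $561790.
Offense involved a victim aged 65 or older (+$5750 flat): $561790 + $5750 = $567540.

$567540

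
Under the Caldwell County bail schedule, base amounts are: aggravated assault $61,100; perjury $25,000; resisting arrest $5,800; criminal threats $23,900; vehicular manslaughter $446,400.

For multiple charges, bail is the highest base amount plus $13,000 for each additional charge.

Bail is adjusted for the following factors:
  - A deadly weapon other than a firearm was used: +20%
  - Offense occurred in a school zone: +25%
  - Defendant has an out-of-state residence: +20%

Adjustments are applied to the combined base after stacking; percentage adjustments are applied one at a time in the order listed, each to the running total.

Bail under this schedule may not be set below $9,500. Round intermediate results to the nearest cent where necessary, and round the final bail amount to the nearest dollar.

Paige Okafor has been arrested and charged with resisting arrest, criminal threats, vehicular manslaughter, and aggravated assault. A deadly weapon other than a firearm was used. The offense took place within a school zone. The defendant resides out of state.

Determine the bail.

Base amounts from the schedule: resisting arrest $5,800; criminal threats $23,900; vehicular manslaughter $446,400; aggravated assault $61,100.
Stacking rule: highest base plus $13,000 per additional charge. Highest is vehicular manslaughter at $446,400; 3 additional charges → +$39,000. Combined base = $485,400.
A deadly weapon other than a firearm was used (+20%): $485,400 × 1.2 = $582,480.
Offense occurred in a school zone (+25%): $582,480 × 1.25 = $728,100.
Defendant has an out-of-state residence (+20%): $728,100 × 1.2 = $873,720.
$873,720 is at or above the $9,500 minimum.

$873,720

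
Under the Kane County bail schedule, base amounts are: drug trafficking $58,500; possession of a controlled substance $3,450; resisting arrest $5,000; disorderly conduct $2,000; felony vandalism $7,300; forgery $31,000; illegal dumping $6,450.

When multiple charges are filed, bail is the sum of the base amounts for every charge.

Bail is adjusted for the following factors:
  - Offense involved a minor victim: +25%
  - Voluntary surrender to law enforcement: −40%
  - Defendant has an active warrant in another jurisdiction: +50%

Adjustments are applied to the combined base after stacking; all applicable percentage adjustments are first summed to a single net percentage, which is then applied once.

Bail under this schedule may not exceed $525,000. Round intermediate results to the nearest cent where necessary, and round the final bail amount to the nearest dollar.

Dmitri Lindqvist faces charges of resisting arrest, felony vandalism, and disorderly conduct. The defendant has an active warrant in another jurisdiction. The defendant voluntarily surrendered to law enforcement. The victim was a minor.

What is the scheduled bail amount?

$19,305

Base amounts from the schedule: resisting arrest $5,000; felony vandalism $7,300; disorderly conduct $2,000.
Stacking rule: sum of all bases. $5,000 + $7,300 + $2,000 = $14,300.
Net percentage adjustment: +25% −40% +50% = +35%. $14,300 × 1.35 = $19,305.
$19,305 is within the $525,000 maximum.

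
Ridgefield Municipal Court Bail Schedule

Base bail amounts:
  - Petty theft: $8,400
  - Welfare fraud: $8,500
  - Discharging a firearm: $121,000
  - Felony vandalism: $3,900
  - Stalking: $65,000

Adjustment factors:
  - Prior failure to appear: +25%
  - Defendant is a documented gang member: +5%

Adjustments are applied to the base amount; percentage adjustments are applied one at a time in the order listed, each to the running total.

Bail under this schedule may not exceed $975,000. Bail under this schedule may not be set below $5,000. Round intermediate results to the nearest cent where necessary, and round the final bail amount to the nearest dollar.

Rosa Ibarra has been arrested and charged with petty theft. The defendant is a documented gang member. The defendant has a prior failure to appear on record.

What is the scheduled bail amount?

Base amounts from the schedule: petty theft $8,400.
Single charge. Combined base = $8,400.
Prior failure to appear (+25%): $8,400 × 1.25 = $10,500.
Defendant is a documented gang member (+5%): $10,500 × 1.05 = $11,025.
$11,025 is within the $975,000 maximum.
$11,025 is at or above the $5,000 minimum.

$11,025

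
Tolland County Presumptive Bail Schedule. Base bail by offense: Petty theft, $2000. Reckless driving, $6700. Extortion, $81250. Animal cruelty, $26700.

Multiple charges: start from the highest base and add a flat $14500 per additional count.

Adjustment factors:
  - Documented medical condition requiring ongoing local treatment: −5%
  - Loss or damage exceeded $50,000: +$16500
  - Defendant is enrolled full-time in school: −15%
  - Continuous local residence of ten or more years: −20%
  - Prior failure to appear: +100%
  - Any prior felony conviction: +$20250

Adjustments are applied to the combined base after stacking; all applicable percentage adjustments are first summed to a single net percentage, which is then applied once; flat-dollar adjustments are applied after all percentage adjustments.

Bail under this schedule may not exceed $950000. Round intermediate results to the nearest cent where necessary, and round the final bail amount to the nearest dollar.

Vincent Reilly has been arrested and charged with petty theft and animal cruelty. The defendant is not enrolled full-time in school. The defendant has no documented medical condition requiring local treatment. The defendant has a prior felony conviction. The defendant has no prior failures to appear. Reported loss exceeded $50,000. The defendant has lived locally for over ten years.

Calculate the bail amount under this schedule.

$69710

Base amounts from the schedule: petty theft $2000; animal cruelty $26700.
Stacking rule: highest base plus $14500 per additional charge. Highest is animal cruelty at $26700; 1 additional charge → +$14500. Combined base = $41200.
Continuous local residence of ten or more years (−20%): $41200 × 0.8 = $32960.
Loss or damage exceeded $50,000 (+$16500 flat): $32960 + $16500 = $49460.
Any prior felony conviction (+$20250 flat): $49460 + $20250 = $69710.
$69710 is within the $950000 maximum.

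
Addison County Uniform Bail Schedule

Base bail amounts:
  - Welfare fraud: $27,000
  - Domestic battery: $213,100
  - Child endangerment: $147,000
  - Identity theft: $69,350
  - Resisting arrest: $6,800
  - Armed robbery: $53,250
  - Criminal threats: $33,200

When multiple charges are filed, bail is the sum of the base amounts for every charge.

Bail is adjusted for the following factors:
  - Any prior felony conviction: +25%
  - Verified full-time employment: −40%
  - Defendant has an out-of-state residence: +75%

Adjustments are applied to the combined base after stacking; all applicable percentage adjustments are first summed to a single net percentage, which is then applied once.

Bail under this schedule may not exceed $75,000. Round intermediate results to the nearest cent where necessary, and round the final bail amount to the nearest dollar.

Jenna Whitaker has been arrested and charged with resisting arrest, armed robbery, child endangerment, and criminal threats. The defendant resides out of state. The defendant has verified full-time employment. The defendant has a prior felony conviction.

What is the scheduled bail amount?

$75,000

Base amounts from the schedule: resisting arrest $6,800; armed robbery $53,250; child endangerment $147,000; criminal threats $33,200.
Stacking rule: sum of all bases. $6,800 + $53,250 + $147,000 + $33,200 = $240,250.
Net percentage adjustment: +25% −40% +75% = +60%. $240,250 × 1.6 = $384,400.
Result $384,400 exceeds the maximum of $75,000; bail is capped at $75,000.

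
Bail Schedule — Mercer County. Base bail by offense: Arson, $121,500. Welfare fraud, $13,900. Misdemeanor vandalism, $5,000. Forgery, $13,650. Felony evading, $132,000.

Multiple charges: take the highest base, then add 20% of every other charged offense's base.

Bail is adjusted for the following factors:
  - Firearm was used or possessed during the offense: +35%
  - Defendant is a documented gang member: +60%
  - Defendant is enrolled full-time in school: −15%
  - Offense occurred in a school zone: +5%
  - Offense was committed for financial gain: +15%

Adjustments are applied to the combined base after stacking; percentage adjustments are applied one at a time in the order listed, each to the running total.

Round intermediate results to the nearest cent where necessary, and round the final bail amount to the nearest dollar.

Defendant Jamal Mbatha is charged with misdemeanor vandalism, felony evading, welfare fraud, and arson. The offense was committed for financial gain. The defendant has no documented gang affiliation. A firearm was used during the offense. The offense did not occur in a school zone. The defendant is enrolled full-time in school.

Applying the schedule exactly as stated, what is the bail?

$211,246

Base amounts from the schedule: misdemeanor vandalism $5,000; felony evading $132,000; welfare fraud $13,900; arson $121,500.
Stacking rule: highest base plus 20% of each additional charge. Highest is felony evading at $132,000. Additional: $5,000 × 20% = $1,000; $13,900 × 20% = $2,780; $121,500 × 20% = $24,300. Combined base = $132,000 + $28,080 = $160,080.
Firearm was used or possessed during the offense (+35%): $160,080 × 1.35 = $216,108.
Defendant is enrolled full-time in school (−15%): $216,108 × 0.85 = $183,691.80.
Offense was committed for financial gain (+15%): $183,691.80 × 1.15 = $211,245.57.
Rounded to the nearest dollar: $211,246.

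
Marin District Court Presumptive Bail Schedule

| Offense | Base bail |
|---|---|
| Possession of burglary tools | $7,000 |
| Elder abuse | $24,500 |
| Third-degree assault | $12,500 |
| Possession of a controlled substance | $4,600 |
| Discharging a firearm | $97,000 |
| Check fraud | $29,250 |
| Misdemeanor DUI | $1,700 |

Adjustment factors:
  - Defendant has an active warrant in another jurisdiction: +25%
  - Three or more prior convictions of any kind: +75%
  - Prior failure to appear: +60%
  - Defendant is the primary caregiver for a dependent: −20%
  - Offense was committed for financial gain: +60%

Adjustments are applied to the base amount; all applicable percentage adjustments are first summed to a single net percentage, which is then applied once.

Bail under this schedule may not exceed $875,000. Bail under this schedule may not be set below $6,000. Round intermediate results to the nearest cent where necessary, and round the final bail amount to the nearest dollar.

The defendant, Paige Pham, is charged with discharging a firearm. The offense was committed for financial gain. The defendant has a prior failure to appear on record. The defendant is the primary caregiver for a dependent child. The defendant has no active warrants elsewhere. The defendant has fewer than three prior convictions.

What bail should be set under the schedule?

Base amounts from the schedule: discharging a firearm $97,000.
Single charge. Combined base = $97,000.
Net percentage adjustment: +60% −20% +60% = +100%. $97,000 × 2 = $194,000.
$194,000 is within the $875,000 maximum.
$194,000 is at or above the $6,000 minimum.

$194,000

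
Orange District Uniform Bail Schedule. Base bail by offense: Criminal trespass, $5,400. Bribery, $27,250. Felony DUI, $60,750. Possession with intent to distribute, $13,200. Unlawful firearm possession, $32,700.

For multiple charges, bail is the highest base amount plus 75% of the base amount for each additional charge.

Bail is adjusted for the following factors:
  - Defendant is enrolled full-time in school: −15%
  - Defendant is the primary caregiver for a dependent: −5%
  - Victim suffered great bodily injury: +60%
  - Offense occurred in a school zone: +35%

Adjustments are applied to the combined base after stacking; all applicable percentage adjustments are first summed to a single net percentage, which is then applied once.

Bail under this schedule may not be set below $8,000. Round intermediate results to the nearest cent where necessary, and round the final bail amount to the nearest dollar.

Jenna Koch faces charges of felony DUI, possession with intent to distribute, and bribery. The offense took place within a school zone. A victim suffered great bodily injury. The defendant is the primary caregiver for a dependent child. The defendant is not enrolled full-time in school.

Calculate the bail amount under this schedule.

Base amounts from the schedule: felony DUI $60,750; possession with intent to distribute $13,200; bribery $27,250.
Stacking rule: highest base plus 75% of each additional charge. Highest is felony DUI at $60,750. Additional: $13,200 × 75% = $9,900; $27,250 × 75% = $20,437.50. Combined base = $60,750 + $30,337.50 = $91,087.50.
Net percentage adjustment: −5% +60% +35% = +90%. $91,087.50 × 1.9 = $173,066.25.
$173,066.25 is at or above the $8,000 minimum.
Rounded to the nearest dollar: $173,066.

$173,066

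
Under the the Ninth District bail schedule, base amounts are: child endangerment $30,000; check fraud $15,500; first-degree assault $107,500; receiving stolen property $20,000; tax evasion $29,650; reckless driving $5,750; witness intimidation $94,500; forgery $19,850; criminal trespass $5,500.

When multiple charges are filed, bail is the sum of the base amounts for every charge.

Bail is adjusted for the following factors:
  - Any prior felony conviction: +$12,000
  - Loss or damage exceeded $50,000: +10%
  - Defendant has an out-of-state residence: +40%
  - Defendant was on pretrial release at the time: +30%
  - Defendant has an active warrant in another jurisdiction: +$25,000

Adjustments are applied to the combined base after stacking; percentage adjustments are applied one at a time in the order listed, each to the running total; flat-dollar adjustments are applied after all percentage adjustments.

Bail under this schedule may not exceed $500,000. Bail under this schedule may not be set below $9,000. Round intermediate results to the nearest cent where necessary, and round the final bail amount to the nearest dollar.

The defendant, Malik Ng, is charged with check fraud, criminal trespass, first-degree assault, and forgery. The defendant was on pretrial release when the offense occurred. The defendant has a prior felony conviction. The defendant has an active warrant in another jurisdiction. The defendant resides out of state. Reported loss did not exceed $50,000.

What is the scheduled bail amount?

$306,997

Base amounts from the schedule: check fraud $15,500; criminal trespass $5,500; first-degree assault $107,500; forgery $19,850.
Stacking rule: sum of all bases. $15,500 + $5,500 + $107,500 + $19,850 = $148,350.
Defendant has an out-of-state residence (+40%): $148,350 × 1.4 = $207,690.
Defendant was on pretrial release at the time (+30%): $207,690 × 1.3 = $269,997.
Any prior felony conviction (+$12,000 flat): $269,997 + $12,000 = $281,997.
Defendant has an active warrant in another jurisdiction (+$25,000 flat): $281,997 + $25,000 = $306,997.
$306,997 is within the $500,000 maximum.
$306,997 is at or above the $9,000 minimum.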